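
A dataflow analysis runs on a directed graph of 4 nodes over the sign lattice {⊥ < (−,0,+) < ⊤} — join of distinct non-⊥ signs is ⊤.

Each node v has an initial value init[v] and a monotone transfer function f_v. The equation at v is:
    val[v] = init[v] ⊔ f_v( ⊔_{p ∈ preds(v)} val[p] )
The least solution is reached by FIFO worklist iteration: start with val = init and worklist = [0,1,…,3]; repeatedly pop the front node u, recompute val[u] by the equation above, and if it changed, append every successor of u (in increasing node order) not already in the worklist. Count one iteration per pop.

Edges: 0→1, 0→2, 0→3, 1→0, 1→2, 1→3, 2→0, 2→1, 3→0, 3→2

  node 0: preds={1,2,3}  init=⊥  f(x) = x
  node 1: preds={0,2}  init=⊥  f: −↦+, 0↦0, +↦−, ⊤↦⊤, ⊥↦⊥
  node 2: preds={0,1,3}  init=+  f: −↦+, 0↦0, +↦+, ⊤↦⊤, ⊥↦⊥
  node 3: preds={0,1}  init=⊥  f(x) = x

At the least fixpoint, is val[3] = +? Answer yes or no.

Worklist (9 pops):
  #1 pop 0: in=+ → + (was ⊥); enqueue []
  #2 pop 1: in=+ → − (was ⊥); enqueue [0]
  #3 pop 2: in=⊤ → ⊤ (was +); enqueue [1]
  #4 pop 3: in=⊤ → ⊤ (was ⊥); enqueue [2]
  #5 pop 0: in=⊤ → ⊤ (was +); enqueue [3]
  #6 pop 1: in=⊤ → ⊤ (was −); enqueue [0]
  #7 pop 2: in=⊤ → ⊤ (no change)
  #8 pop 3: in=⊤ → ⊤ (no change)
  #9 pop 0: in=⊤ → ⊤ (no change)

Fixpoint:
  val[0] = ⊤
  val[1] = ⊤
  val[2] = ⊤
  val[3] = ⊤

no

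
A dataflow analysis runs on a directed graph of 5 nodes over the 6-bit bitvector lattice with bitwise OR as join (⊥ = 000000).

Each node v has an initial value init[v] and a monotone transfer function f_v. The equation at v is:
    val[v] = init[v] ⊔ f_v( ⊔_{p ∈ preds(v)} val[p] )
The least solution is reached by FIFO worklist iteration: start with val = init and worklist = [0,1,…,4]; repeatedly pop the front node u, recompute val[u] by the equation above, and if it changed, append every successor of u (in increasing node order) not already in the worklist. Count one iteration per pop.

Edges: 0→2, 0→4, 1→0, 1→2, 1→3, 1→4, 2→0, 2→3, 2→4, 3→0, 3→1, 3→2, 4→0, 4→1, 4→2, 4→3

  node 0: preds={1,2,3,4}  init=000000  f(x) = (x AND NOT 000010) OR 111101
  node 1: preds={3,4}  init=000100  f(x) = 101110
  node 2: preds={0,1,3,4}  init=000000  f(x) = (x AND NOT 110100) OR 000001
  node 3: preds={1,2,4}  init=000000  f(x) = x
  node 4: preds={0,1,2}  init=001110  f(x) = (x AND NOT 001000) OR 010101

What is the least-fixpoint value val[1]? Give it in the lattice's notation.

Iteration log — 12 steps:
  step 1. node 0  ⊔preds=001110  new=111101  old=000000  +wl: 
  step 2. node 1  ⊔preds=001110  new=101110  old=000100  +wl: 0
  step 3. node 2  ⊔preds=111111  new=001011  old=000000  +wl: 
  step 4. node 3  ⊔preds=101111  new=101111  old=000000  +wl: 1,2
  step 5. node 4  ⊔preds=111111  new=111111  old=001110  +wl: 3
  step 6. node 0  ⊔preds=111111  new=111101  stable
  step 7. node 1  ⊔preds=111111  new=101110  stable
  step 8. node 2  ⊔preds=111111  new=001011  stable
  step 9. node 3  ⊔preds=111111  new=111111  old=101111  +wl: 0,1,2
  step 10. node 0  ⊔preds=111111  new=111101  stable
  step 11. node 1  ⊔preds=111111  new=101110  stable
  step 12. node 2  ⊔preds=111111  new=001011  stable

Least fixpoint reached:
  node 0: 111101
  node 1: 101110
  node 2: 001011
  node 3: 111111
  node 4: 111111

101110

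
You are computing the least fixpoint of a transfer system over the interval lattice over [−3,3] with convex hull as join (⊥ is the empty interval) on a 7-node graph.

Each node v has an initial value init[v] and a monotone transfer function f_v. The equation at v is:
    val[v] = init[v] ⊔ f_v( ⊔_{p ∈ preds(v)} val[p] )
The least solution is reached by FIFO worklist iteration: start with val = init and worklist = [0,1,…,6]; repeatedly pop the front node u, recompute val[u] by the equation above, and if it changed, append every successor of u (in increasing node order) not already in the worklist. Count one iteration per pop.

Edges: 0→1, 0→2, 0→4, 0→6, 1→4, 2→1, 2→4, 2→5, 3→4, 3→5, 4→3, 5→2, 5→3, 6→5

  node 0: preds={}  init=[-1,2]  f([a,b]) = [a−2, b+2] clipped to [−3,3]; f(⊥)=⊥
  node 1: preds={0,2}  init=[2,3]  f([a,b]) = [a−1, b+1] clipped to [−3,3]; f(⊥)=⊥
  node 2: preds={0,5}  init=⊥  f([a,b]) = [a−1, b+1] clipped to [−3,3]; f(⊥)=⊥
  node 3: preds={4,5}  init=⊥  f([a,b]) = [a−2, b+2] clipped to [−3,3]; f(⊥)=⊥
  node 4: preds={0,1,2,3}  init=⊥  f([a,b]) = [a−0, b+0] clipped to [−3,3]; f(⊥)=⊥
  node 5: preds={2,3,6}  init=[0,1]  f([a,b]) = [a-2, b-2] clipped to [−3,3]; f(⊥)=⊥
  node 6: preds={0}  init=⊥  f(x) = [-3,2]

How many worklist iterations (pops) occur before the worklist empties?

14

Worklist (14 pops):
  #1 pop 0: in=⊥ → [-1,2] (no change)
  #2 pop 1: in=[-1,2] → [-2,3] (was [2,3]); enqueue []
  #3 pop 2: in=[-1,2] → [-2,3] (was ⊥); enqueue [1]
  #4 pop 3: in=[0,1] → [-2,3] (was ⊥); enqueue []
  #5 pop 4: in=[-2,3] → [-2,3] (was ⊥); enqueue [3]
  #6 pop 5: in=[-2,3] → [-3,1] (was [0,1]); enqueue [2]
  #7 pop 6: in=[-1,2] → [-3,2] (was ⊥); enqueue [5]
  #8 pop 1: in=[-2,3] → [-3,3] (was [-2,3]); enqueue [4]
  #9 pop 3: in=[-3,3] → [-3,3] (was [-2,3]); enqueue []
  #10 pop 2: in=[-3,2] → [-3,3] (was [-2,3]); enqueue [1]
  #11 pop 5: in=[-3,3] → [-3,1] (no change)
  #12 pop 4: in=[-3,3] → [-3,3] (was [-2,3]); enqueue [3]
  #13 pop 1: in=[-3,3] → [-3,3] (no change)
  #14 pop 3: in=[-3,3] → [-3,3] (no change)

Fixpoint:
  val[0] = [-1,2]
  val[1] = [-3,3]
  val[2] = [-3,3]
  val[3] = [-3,3]
  val[4] = [-3,3]
  val[5] = [-3,1]
  val[6] = [-3,2]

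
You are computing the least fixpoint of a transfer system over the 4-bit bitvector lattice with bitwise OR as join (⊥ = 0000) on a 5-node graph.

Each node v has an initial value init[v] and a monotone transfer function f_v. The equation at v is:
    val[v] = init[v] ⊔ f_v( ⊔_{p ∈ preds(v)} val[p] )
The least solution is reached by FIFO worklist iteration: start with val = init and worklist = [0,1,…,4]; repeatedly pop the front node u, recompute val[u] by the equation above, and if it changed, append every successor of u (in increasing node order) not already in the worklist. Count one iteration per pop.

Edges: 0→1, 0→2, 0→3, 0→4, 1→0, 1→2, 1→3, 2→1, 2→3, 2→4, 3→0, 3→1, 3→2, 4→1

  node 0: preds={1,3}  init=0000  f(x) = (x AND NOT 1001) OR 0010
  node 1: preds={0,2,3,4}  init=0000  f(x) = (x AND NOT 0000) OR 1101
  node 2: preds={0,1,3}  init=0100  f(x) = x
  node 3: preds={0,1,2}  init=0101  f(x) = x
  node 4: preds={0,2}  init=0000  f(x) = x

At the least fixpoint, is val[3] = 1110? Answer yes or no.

Worklist (8 pops):
  #1 pop 0: in=0101 → 0110 (was 0000); enqueue []
  #2 pop 1: in=0111 → 1111 (was 0000); enqueue [0]
  #3 pop 2: in=1111 → 1111 (was 0100); enqueue [1]
  #4 pop 3: in=1111 → 1111 (was 0101); enqueue [2]
  #5 pop 4: in=1111 → 1111 (was 0000); enqueue []
  #6 pop 0: in=1111 → 0110 (no change)
  #7 pop 1: in=1111 → 1111 (no change)
  #8 pop 2: in=1111 → 1111 (no change)

Fixpoint:
  val[0] = 0110
  val[1] = 1111
  val[2] = 1111
  val[3] = 1111
  val[4] = 1111

no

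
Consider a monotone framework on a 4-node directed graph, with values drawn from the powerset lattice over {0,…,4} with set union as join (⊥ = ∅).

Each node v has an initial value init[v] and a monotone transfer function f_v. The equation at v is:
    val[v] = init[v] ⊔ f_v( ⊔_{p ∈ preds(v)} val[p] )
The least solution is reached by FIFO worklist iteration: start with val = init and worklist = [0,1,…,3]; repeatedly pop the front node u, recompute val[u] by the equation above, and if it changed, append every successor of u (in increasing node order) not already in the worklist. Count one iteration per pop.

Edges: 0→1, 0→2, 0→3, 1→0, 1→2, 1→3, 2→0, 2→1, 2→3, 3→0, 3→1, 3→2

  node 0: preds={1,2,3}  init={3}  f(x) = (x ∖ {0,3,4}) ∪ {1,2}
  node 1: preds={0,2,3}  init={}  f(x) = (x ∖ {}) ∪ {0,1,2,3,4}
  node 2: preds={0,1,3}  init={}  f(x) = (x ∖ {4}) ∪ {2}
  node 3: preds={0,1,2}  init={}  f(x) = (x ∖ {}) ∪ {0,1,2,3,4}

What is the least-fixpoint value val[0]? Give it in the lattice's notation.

Iteration log — 7 steps:
  step 1. node 0  ⊔preds={}  new={1,2,3}  old={3}  +wl: 
  step 2. node 1  ⊔preds={1,2,3}  new={0,1,2,3,4}  old={}  +wl: 0
  step 3. node 2  ⊔preds={0,1,2,3,4}  new={0,1,2,3}  old={}  +wl: 1
  step 4. node 3  ⊔preds={0,1,2,3,4}  new={0,1,2,3,4}  old={}  +wl: 2
  step 5. node 0  ⊔preds={0,1,2,3,4}  new={1,2,3}  stable
  step 6. node 1  ⊔preds={0,1,2,3,4}  new={0,1,2,3,4}  stable
  step 7. node 2  ⊔preds={0,1,2,3,4}  new={0,1,2,3}  stable

Least fixpoint reached:
  node 0: {1,2,3}
  node 1: {0,1,2,3,4}
  node 2: {0,1,2,3}
  node 3: {0,1,2,3,4}

{1,2,3}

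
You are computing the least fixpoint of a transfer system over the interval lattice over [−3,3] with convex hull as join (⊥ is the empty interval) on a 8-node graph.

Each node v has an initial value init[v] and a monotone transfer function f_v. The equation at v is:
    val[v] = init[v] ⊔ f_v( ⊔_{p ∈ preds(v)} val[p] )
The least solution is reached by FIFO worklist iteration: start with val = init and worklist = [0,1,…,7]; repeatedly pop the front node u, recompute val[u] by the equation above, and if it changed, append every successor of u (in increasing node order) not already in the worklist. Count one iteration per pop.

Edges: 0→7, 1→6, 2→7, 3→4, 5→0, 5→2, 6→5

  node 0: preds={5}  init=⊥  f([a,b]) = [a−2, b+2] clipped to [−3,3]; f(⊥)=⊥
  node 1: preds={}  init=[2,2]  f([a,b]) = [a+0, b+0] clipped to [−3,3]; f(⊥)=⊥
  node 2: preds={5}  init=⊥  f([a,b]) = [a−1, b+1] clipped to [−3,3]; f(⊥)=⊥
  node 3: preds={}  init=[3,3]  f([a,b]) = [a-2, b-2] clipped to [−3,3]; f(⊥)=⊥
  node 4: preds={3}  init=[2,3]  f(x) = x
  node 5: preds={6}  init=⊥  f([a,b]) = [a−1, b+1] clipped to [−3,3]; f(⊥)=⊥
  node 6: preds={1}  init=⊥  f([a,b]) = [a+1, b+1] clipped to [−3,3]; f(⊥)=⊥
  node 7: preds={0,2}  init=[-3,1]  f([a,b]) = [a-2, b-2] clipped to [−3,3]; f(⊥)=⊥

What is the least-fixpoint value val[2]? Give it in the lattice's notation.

[1,3]

Trace (12 dequeues):
  [1] u=0 | in ⊥ | out ⊥ | ==
  [2] u=1 | in ⊥ | out [2,2] | ==
  [3] u=2 | in ⊥ | out ⊥ | ==
  [4] u=3 | in ⊥ | out [3,3] | ==
  [5] u=4 | in [3,3] | out [2,3] | ==
  [6] u=5 | in ⊥ | out ⊥ | ==
  [7] u=6 | in [2,2] | out [3,3] | prev ⊥ | push {5}
  [8] u=7 | in ⊥ | out [-3,1] | ==
  [9] u=5 | in [3,3] | out [2,3] | prev ⊥ | push {0,2}
  [10] u=0 | in [2,3] | out [0,3] | prev ⊥ | push {7}
  [11] u=2 | in [2,3] | out [1,3] | prev ⊥ | push {}
  [12] u=7 | in [0,3] | out [-3,1] | ==

Converged values:
  [0] [0,3]
  [1] [2,2]
  [2] [1,3]
  [3] [3,3]
  [4] [2,3]
  [5] [2,3]
  [6] [3,3]
  [7] [-3,1]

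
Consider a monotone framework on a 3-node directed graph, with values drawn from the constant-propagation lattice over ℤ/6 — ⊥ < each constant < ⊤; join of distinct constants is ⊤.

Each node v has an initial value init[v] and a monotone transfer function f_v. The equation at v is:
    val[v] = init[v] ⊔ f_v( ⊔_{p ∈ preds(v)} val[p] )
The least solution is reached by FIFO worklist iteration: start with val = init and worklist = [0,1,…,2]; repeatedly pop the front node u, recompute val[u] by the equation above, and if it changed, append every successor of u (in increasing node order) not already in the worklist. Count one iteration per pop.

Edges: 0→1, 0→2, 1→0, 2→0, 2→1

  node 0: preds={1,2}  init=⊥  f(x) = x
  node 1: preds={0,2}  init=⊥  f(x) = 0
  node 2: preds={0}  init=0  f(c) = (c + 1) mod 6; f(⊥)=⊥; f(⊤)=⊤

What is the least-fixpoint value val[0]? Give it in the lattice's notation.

Iteration log — 6 steps:
  step 1. node 0  ⊔preds=0  new=0  old=⊥  +wl: 
  step 2. node 1  ⊔preds=0  new=0  old=⊥  +wl: 0
  step 3. node 2  ⊔preds=0  new=⊤  old=0  +wl: 1
  step 4. node 0  ⊔preds=⊤  new=⊤  old=0  +wl: 2
  step 5. node 1  ⊔preds=⊤  new=0  stable
  step 6. node 2  ⊔preds=⊤  new=⊤  stable

Least fixpoint reached:
  node 0: ⊤
  node 1: 0
  node 2: ⊤

⊤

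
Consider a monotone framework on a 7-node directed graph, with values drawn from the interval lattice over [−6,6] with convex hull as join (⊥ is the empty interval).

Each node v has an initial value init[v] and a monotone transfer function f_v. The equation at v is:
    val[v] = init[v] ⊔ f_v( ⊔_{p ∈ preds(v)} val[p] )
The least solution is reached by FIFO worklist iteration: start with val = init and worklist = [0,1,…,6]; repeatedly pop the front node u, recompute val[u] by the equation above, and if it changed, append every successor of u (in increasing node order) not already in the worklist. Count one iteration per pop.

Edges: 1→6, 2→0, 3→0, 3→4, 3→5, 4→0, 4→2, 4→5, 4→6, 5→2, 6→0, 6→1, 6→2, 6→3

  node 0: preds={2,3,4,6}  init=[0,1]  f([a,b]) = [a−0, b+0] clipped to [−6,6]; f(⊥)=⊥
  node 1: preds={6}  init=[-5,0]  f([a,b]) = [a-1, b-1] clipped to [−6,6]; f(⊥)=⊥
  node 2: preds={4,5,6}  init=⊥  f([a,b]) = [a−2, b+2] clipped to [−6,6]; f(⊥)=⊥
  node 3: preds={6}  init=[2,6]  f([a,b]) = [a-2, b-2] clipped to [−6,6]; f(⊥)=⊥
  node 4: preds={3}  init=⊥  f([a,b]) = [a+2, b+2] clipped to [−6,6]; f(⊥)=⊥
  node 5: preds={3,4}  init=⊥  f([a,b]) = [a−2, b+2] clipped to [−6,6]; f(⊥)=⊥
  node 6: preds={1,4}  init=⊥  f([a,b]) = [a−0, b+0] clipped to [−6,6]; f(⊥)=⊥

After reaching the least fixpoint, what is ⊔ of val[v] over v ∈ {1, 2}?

Iteration log — 20 steps:
  step 1. node 0  ⊔preds=[2,6]  new=[0,6]  old=[0,1]  +wl: 
  step 2. node 1  ⊔preds=⊥  new=[-5,0]  stable
  step 3. node 2  ⊔preds=⊥  new=⊥  stable
  step 4. node 3  ⊔preds=⊥  new=[2,6]  stable
  step 5. node 4  ⊔preds=[2,6]  new=[4,6]  old=⊥  +wl: 0,2
  step 6. node 5  ⊔preds=[2,6]  new=[0,6]  old=⊥  +wl: 
  step 7. node 6  ⊔preds=[-5,6]  new=[-5,6]  old=⊥  +wl: 1,3
  step 8. node 0  ⊔preds=[-5,6]  new=[-5,6]  old=[0,6]  +wl: 
  step 9. node 2  ⊔preds=[-5,6]  new=[-6,6]  old=⊥  +wl: 0
  step 10. node 1  ⊔preds=[-5,6]  new=[-6,5]  old=[-5,0]  +wl: 6
  step 11. node 3  ⊔preds=[-5,6]  new=[-6,6]  old=[2,6]  +wl: 4,5
  step 12. node 0  ⊔preds=[-6,6]  new=[-6,6]  old=[-5,6]  +wl: 
  step 13. node 6  ⊔preds=[-6,6]  new=[-6,6]  old=[-5,6]  +wl: 0,1,2,3
  step 14. node 4  ⊔preds=[-6,6]  new=[-4,6]  old=[4,6]  +wl: 6
  step 15. node 5  ⊔preds=[-6,6]  new=[-6,6]  old=[0,6]  +wl: 
  step 16. node 0  ⊔preds=[-6,6]  new=[-6,6]  stable
  step 17. node 1  ⊔preds=[-6,6]  new=[-6,5]  stable
  step 18. node 2  ⊔preds=[-6,6]  new=[-6,6]  stable
  step 19. node 3  ⊔preds=[-6,6]  new=[-6,6]  stable
  step 20. node 6  ⊔preds=[-6,6]  new=[-6,6]  stable

Least fixpoint reached:
  node 0: [-6,6]
  node 1: [-6,5]
  node 2: [-6,6]
  node 3: [-6,6]
  node 4: [-4,6]
  node 5: [-6,6]
  node 6: [-6,6]

[-6,6]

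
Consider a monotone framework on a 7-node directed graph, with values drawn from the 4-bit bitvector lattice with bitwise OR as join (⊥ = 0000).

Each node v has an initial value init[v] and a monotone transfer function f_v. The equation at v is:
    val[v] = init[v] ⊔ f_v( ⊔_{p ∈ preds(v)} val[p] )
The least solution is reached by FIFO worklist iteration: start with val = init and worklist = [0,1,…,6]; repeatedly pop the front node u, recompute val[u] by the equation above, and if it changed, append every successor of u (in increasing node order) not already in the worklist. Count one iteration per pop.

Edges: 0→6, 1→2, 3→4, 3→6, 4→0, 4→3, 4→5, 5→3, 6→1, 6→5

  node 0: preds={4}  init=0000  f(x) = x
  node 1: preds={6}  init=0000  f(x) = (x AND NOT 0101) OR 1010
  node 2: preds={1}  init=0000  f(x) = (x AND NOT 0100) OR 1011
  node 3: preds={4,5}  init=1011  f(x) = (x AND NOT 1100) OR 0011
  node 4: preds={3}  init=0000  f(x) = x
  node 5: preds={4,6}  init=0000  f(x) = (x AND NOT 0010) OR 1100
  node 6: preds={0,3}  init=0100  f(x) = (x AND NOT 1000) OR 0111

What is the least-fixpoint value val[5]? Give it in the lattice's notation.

1101

Iteration log — 12 steps:
  step 1. node 0  ⊔preds=0000  new=0000  stable
  step 2. node 1  ⊔preds=0100  new=1010  old=0000  +wl: 
  step 3. node 2  ⊔preds=1010  new=1011  old=0000  +wl: 
  step 4. node 3  ⊔preds=0000  new=1011  stable
  step 5. node 4  ⊔preds=1011  new=1011  old=0000  +wl: 0,3
  step 6. node 5  ⊔preds=1111  new=1101  old=0000  +wl: 
  step 7. node 6  ⊔preds=1011  new=0111  old=0100  +wl: 1,5
  step 8. node 0  ⊔preds=1011  new=1011  old=0000  +wl: 6
  step 9. node 3  ⊔preds=1111  new=1011  stable
  step 10. node 1  ⊔preds=0111  new=1010  stable
  step 11. node 5  ⊔preds=1111  new=1101  stable
  step 12. node 6  ⊔preds=1011  new=0111  stable

Least fixpoint reached:
  node 0: 1011
  node 1: 1010
  node 2: 1011
  node 3: 1011
  node 4: 1011
  node 5: 1101
  node 6: 0111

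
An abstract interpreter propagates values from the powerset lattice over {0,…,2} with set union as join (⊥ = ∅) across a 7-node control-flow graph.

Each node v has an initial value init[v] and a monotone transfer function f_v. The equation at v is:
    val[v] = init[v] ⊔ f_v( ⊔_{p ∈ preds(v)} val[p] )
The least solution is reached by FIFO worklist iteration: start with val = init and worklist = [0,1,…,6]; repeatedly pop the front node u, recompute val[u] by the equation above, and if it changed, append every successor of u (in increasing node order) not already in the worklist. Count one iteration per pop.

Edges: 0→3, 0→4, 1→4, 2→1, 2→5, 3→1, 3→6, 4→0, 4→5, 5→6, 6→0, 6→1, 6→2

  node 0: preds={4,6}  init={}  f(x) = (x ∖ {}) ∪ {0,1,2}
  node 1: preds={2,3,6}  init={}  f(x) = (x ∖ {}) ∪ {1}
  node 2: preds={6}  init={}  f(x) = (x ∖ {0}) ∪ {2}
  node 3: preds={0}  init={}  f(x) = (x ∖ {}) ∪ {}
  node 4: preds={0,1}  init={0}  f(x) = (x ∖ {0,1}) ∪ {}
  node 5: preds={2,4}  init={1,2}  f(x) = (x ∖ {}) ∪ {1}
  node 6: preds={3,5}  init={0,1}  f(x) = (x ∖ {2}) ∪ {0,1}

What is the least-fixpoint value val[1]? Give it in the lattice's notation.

{0,1,2}

Trace (10 dequeues):
  [1] u=0 | in {0,1} | out {0,1,2} | prev {} | push {}
  [2] u=1 | in {0,1} | out {0,1} | prev {} | push {}
  [3] u=2 | in {0,1} | out {1,2} | prev {} | push {1}
  [4] u=3 | in {0,1,2} | out {0,1,2} | prev {} | push {}
  [5] u=4 | in {0,1,2} | out {0,2} | prev {0} | push {0}
  [6] u=5 | in {0,1,2} | out {0,1,2} | prev {1,2} | push {}
  [7] u=6 | in {0,1,2} | out {0,1} | ==
  [8] u=1 | in {0,1,2} | out {0,1,2} | prev {0,1} | push {4}
  [9] u=0 | in {0,1,2} | out {0,1,2} | ==
  [10] u=4 | in {0,1,2} | out {0,2} | ==

Converged values:
  [0] {0,1,2}
  [1] {0,1,2}
  [2] {1,2}
  [3] {0,1,2}
  [4] {0,2}
  [5] {0,1,2}
  [6] {0,1}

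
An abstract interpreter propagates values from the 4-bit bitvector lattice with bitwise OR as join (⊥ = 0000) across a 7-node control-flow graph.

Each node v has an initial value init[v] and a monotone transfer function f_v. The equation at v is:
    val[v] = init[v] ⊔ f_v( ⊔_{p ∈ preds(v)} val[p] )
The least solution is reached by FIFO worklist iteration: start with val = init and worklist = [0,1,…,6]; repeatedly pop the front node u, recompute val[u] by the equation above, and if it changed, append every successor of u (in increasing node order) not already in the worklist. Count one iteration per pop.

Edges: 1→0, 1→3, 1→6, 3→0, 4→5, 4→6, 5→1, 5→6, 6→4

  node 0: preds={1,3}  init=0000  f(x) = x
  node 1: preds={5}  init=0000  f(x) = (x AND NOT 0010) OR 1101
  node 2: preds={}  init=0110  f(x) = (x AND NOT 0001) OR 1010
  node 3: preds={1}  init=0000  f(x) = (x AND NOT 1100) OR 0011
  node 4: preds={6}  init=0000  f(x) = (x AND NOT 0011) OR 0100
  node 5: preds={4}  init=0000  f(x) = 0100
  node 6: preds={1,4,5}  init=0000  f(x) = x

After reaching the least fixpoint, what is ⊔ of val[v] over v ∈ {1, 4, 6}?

Trace (12 dequeues):
  [1] u=0 | in 0000 | out 0000 | ==
  [2] u=1 | in 0000 | out 1101 | prev 0000 | push {0}
  [3] u=2 | in 0000 | out 1110 | prev 0110 | push {}
  [4] u=3 | in 1101 | out 0011 | prev 0000 | push {}
  [5] u=4 | in 0000 | out 0100 | prev 0000 | push {}
  [6] u=5 | in 0100 | out 0100 | prev 0000 | push {1}
  [7] u=6 | in 1101 | out 1101 | prev 0000 | push {4}
  [8] u=0 | in 1111 | out 1111 | prev 0000 | push {}
  [9] u=1 | in 0100 | out 1101 | ==
  [10] u=4 | in 1101 | out 1100 | prev 0100 | push {5,6}
  [11] u=5 | in 1100 | out 0100 | ==
  [12] u=6 | in 1101 | out 1101 | ==

Converged values:
  [0] 1111
  [1] 1101
  [2] 1110
  [3] 0011
  [4] 1100
  [5] 0100
  [6] 1101

1101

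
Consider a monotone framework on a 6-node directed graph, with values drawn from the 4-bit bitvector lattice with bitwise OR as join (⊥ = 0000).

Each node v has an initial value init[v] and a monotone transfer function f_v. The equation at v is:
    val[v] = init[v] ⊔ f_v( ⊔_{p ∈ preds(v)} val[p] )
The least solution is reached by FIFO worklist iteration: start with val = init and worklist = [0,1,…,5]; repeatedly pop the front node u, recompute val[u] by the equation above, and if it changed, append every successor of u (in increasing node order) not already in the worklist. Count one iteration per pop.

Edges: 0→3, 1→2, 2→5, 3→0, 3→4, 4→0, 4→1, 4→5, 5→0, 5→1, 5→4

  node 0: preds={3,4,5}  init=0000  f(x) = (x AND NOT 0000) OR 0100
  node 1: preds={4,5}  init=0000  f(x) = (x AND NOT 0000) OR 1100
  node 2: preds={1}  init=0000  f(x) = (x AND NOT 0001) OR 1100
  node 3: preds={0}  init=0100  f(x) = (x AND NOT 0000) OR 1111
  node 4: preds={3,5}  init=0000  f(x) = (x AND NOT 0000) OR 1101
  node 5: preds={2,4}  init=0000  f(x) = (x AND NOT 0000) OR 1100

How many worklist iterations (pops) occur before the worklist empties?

12

Trace (12 dequeues):
  [1] u=0 | in 0100 | out 0100 | prev 0000 | push {}
  [2] u=1 | in 0000 | out 1100 | prev 0000 | push {}
  [3] u=2 | in 1100 | out 1100 | prev 0000 | push {}
  [4] u=3 | in 0100 | out 1111 | prev 0100 | push {0}
  [5] u=4 | in 1111 | out 1111 | prev 0000 | push {1}
  [6] u=5 | in 1111 | out 1111 | prev 0000 | push {4}
  [7] u=0 | in 1111 | out 1111 | prev 0100 | push {3}
  [8] u=1 | in 1111 | out 1111 | prev 1100 | push {2}
  [9] u=4 | in 1111 | out 1111 | ==
  [10] u=3 | in 1111 | out 1111 | ==
  [11] u=2 | in 1111 | out 1110 | prev 1100 | push {5}
  [12] u=5 | in 1111 | out 1111 | ==

Converged values:
  [0] 1111
  [1] 1111
  [2] 1110
  [3] 1111
  [4] 1111
  [5] 1111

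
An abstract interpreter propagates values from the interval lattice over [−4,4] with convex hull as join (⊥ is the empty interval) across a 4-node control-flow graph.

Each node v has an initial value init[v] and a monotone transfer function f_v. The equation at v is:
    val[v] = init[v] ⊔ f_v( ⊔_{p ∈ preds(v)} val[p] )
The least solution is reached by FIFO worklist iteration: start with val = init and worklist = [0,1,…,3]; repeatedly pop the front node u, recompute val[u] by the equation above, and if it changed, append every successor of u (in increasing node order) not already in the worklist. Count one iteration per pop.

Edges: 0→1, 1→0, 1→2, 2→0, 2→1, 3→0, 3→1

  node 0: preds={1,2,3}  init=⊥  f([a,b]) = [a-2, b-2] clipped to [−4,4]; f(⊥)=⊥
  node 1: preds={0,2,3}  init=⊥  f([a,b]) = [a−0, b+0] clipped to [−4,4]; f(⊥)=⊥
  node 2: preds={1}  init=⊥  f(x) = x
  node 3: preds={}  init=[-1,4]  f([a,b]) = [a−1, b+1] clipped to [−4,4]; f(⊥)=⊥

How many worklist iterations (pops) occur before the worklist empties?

Iteration log — 10 steps:
  step 1. node 0  ⊔preds=[-1,4]  new=[-3,2]  old=⊥  +wl: 
  step 2. node 1  ⊔preds=[-3,4]  new=[-3,4]  old=⊥  +wl: 0
  step 3. node 2  ⊔preds=[-3,4]  new=[-3,4]  old=⊥  +wl: 1
  step 4. node 3  ⊔preds=⊥  new=[-1,4]  stable
  step 5. node 0  ⊔preds=[-3,4]  new=[-4,2]  old=[-3,2]  +wl: 
  step 6. node 1  ⊔preds=[-4,4]  new=[-4,4]  old=[-3,4]  +wl: 0,2
  step 7. node 0  ⊔preds=[-4,4]  new=[-4,2]  stable
  step 8. node 2  ⊔preds=[-4,4]  new=[-4,4]  old=[-3,4]  +wl: 0,1
  step 9. node 0  ⊔preds=[-4,4]  new=[-4,2]  stable
  step 10. node 1  ⊔preds=[-4,4]  new=[-4,4]  stable

Least fixpoint reached:
  node 0: [-4,2]
  node 1: [-4,4]
  node 2: [-4,4]
  node 3: [-1,4]

10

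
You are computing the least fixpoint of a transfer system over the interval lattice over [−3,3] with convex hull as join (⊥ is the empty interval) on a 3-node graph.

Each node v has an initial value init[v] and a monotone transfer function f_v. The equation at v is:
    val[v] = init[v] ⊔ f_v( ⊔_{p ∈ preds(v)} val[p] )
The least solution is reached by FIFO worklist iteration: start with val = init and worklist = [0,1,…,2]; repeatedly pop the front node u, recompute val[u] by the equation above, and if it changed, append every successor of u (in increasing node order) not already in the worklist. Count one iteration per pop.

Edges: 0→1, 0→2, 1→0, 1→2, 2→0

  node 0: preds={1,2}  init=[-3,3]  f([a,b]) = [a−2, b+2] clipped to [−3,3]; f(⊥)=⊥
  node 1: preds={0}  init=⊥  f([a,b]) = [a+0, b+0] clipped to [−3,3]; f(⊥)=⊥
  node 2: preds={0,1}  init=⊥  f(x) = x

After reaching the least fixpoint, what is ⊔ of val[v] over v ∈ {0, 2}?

Worklist (4 pops):
  #1 pop 0: in=⊥ → [-3,3] (no change)
  #2 pop 1: in=[-3,3] → [-3,3] (was ⊥); enqueue [0]
  #3 pop 2: in=[-3,3] → [-3,3] (was ⊥); enqueue []
  #4 pop 0: in=[-3,3] → [-3,3] (no change)

Fixpoint:
  val[0] = [-3,3]
  val[1] = [-3,3]
  val[2] = [-3,3]

[-3,3]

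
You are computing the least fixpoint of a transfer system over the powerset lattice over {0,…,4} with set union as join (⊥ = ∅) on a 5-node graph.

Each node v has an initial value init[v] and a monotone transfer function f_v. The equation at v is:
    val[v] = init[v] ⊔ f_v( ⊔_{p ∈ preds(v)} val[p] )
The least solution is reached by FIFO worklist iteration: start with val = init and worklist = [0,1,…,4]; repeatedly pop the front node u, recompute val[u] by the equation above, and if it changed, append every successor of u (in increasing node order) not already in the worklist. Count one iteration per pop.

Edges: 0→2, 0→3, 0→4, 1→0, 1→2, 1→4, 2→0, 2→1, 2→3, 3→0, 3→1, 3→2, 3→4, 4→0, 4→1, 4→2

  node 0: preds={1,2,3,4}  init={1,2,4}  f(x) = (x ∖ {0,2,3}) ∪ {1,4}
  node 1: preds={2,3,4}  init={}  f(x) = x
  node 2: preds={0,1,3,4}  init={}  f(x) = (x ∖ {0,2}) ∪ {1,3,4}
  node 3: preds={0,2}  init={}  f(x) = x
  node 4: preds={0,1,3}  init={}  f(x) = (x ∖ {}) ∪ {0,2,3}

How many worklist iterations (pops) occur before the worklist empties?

Trace (10 dequeues):
  [1] u=0 | in {} | out {1,2,4} | ==
  [2] u=1 | in {} | out {} | ==
  [3] u=2 | in {1,2,4} | out {1,3,4} | prev {} | push {0,1}
  [4] u=3 | in {1,2,3,4} | out {1,2,3,4} | prev {} | push {2}
  [5] u=4 | in {1,2,3,4} | out {0,1,2,3,4} | prev {} | push {}
  [6] u=0 | in {0,1,2,3,4} | out {1,2,4} | ==
  [7] u=1 | in {0,1,2,3,4} | out {0,1,2,3,4} | prev {} | push {0,4}
  [8] u=2 | in {0,1,2,3,4} | out {1,3,4} | ==
  [9] u=0 | in {0,1,2,3,4} | out {1,2,4} | ==
  [10] u=4 | in {0,1,2,3,4} | out {0,1,2,3,4} | ==

Converged values:
  [0] {1,2,4}
  [1] {0,1,2,3,4}
  [2] {1,3,4}
  [3] {1,2,3,4}
  [4] {0,1,2,3,4}

10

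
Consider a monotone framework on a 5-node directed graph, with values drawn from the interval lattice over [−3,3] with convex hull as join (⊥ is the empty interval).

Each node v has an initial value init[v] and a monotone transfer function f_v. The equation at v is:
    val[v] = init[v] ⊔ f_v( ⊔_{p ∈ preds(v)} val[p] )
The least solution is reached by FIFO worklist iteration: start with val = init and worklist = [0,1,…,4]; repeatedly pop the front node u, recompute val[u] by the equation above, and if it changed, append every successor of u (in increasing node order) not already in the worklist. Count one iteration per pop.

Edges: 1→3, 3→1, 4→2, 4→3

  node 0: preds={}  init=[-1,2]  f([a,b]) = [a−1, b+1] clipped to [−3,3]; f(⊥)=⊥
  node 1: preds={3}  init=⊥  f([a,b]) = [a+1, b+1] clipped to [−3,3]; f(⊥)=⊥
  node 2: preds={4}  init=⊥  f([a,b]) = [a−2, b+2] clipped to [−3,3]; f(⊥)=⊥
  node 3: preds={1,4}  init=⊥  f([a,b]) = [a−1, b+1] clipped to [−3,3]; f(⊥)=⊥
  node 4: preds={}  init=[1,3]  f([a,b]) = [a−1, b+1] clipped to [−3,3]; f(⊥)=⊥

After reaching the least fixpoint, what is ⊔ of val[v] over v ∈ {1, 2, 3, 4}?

Worklist (7 pops):
  #1 pop 0: in=⊥ → [-1,2] (no change)
  #2 pop 1: in=⊥ → ⊥ (no change)
  #3 pop 2: in=[1,3] → [-1,3] (was ⊥); enqueue []
  #4 pop 3: in=[1,3] → [0,3] (was ⊥); enqueue [1]
  #5 pop 4: in=⊥ → [1,3] (no change)
  #6 pop 1: in=[0,3] → [1,3] (was ⊥); enqueue [3]
  #7 pop 3: in=[1,3] → [0,3] (no change)

Fixpoint:
  val[0] = [-1,2]
  val[1] = [1,3]
  val[2] = [-1,3]
  val[3] = [0,3]
  val[4] = [1,3]

[-1,3]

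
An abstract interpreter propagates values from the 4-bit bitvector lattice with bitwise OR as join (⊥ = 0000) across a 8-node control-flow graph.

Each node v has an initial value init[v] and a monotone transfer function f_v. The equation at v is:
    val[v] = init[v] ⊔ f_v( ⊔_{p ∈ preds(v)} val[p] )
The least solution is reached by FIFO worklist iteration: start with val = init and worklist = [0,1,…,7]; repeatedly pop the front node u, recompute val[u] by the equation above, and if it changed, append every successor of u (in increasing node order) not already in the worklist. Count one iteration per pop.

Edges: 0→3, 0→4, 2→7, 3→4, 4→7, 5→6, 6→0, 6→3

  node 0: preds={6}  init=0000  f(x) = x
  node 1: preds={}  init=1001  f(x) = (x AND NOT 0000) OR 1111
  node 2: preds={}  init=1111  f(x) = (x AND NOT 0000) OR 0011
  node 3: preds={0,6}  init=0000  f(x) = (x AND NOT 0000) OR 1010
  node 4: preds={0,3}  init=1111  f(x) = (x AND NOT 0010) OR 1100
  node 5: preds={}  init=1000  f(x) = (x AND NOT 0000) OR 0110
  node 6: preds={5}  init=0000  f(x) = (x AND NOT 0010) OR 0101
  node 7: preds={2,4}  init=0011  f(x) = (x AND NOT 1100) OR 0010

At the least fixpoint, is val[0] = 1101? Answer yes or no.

Iteration log — 11 steps:
  step 1. node 0  ⊔preds=0000  new=0000  stable
  step 2. node 1  ⊔preds=0000  new=1111  old=1001  +wl: 
  step 3. node 2  ⊔preds=0000  new=1111  stable
  step 4. node 3  ⊔preds=0000  new=1010  old=0000  +wl: 
  step 5. node 4  ⊔preds=1010  new=1111  stable
  step 6. node 5  ⊔preds=0000  new=1110  old=1000  +wl: 
  step 7. node 6  ⊔preds=1110  new=1101  old=0000  +wl: 0,3
  step 8. node 7  ⊔preds=1111  new=0011  stable
  step 9. node 0  ⊔preds=1101  new=1101  old=0000  +wl: 4
  step 10. node 3  ⊔preds=1101  new=1111  old=1010  +wl: 
  step 11. node 4  ⊔preds=1111  new=1111  stable

Least fixpoint reached:
  node 0: 1101
  node 1: 1111
  node 2: 1111
  node 3: 1111
  node 4: 1111
  node 5: 1110
  node 6: 1101
  node 7: 0011

yes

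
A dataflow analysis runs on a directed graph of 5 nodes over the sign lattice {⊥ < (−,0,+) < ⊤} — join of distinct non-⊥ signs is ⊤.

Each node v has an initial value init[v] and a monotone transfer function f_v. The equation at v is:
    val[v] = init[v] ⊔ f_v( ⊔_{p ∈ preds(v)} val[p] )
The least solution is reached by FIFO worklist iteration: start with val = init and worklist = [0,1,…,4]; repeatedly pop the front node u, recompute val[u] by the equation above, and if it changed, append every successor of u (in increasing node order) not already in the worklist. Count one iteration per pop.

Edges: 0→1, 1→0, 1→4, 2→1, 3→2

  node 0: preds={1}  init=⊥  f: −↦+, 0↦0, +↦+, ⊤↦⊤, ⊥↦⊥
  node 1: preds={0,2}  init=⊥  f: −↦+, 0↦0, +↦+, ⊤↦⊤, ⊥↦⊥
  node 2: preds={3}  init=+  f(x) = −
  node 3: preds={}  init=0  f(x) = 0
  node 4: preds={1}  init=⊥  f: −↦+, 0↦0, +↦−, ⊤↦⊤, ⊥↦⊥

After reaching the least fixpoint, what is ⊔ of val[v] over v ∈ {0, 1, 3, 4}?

⊤

Iteration log — 10 steps:
  step 1. node 0  ⊔preds=⊥  new=⊥  stable
  step 2. node 1  ⊔preds=+  new=+  old=⊥  +wl: 0
  step 3. node 2  ⊔preds=0  new=⊤  old=+  +wl: 1
  step 4. node 3  ⊔preds=⊥  new=0  stable
  step 5. node 4  ⊔preds=+  new=−  old=⊥  +wl: 
  step 6. node 0  ⊔preds=+  new=+  old=⊥  +wl: 
  step 7. node 1  ⊔preds=⊤  new=⊤  old=+  +wl: 0,4
  step 8. node 0  ⊔preds=⊤  new=⊤  old=+  +wl: 1
  step 9. node 4  ⊔preds=⊤  new=⊤  old=−  +wl: 
  step 10. node 1  ⊔preds=⊤  new=⊤  stable

Least fixpoint reached:
  node 0: ⊤
  node 1: ⊤
  node 2: ⊤
  node 3: 0
  node 4: ⊤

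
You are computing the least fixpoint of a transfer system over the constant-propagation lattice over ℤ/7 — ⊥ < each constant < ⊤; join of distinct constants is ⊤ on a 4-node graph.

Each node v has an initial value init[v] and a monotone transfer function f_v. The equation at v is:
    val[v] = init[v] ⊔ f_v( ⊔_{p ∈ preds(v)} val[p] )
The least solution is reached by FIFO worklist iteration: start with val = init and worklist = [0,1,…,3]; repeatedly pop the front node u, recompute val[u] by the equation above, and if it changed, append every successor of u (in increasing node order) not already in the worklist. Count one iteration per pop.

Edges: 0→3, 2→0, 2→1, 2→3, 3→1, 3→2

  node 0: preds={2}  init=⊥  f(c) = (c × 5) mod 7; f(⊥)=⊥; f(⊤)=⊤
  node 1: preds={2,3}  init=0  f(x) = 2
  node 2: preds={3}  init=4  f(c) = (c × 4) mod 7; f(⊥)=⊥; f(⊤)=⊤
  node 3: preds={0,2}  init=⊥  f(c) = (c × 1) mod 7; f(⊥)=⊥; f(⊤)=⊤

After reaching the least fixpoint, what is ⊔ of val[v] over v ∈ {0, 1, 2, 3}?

Iteration log — 9 steps:
  step 1. node 0  ⊔preds=4  new=6  old=⊥  +wl: 
  step 2. node 1  ⊔preds=4  new=⊤  old=0  +wl: 
  step 3. node 2  ⊔preds=⊥  new=4  stable
  step 4. node 3  ⊔preds=⊤  new=⊤  old=⊥  +wl: 1,2
  step 5. node 1  ⊔preds=⊤  new=⊤  stable
  step 6. node 2  ⊔preds=⊤  new=⊤  old=4  +wl: 0,1,3
  step 7. node 0  ⊔preds=⊤  new=⊤  old=6  +wl: 
  step 8. node 1  ⊔preds=⊤  new=⊤  stable
  step 9. node 3  ⊔preds=⊤  new=⊤  stable

Least fixpoint reached:
  node 0: ⊤
  node 1: ⊤
  node 2: ⊤
  node 3: ⊤

⊤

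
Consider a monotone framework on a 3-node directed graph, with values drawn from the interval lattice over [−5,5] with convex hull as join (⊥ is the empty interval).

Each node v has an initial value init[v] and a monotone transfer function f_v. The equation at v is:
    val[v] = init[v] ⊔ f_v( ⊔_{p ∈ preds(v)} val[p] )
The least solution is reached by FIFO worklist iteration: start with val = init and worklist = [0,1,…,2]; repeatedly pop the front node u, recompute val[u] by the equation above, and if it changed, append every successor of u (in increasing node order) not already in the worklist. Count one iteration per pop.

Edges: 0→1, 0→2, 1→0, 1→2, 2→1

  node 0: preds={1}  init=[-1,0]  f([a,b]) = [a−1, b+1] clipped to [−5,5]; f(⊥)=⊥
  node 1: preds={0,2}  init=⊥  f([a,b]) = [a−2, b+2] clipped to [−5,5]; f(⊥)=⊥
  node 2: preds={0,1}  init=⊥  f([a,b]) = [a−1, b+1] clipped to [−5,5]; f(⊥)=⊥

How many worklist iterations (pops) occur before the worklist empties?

Iteration log — 9 steps:
  step 1. node 0  ⊔preds=⊥  new=[-1,0]  stable
  step 2. node 1  ⊔preds=[-1,0]  new=[-3,2]  old=⊥  +wl: 0
  step 3. node 2  ⊔preds=[-3,2]  new=[-4,3]  old=⊥  +wl: 1
  step 4. node 0  ⊔preds=[-3,2]  new=[-4,3]  old=[-1,0]  +wl: 2
  step 5. node 1  ⊔preds=[-4,3]  new=[-5,5]  old=[-3,2]  +wl: 0
  step 6. node 2  ⊔preds=[-5,5]  new=[-5,5]  old=[-4,3]  +wl: 1
  step 7. node 0  ⊔preds=[-5,5]  new=[-5,5]  old=[-4,3]  +wl: 2
  step 8. node 1  ⊔preds=[-5,5]  new=[-5,5]  stable
  step 9. node 2  ⊔preds=[-5,5]  new=[-5,5]  stable

Least fixpoint reached:
  node 0: [-5,5]
  node 1: [-5,5]
  node 2: [-5,5]

9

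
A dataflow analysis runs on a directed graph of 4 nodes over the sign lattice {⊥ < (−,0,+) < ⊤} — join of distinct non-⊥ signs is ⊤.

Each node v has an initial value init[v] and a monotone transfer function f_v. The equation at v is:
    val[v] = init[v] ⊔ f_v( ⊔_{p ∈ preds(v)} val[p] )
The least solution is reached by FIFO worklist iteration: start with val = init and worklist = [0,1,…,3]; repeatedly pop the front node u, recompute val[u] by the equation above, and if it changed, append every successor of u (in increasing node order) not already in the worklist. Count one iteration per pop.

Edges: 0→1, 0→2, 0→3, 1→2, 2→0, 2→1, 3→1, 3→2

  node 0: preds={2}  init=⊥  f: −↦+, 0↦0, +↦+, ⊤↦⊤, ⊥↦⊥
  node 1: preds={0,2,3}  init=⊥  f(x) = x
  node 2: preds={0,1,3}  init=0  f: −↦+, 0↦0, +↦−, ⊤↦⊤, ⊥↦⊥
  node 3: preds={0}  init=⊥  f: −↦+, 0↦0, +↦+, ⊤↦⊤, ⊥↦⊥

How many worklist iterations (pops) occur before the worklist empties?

6

Iteration log — 6 steps:
  step 1. node 0  ⊔preds=0  new=0  old=⊥  +wl: 
  step 2. node 1  ⊔preds=0  new=0  old=⊥  +wl: 
  step 3. node 2  ⊔preds=0  new=0  stable
  step 4. node 3  ⊔preds=0  new=0  old=⊥  +wl: 1,2
  step 5. node 1  ⊔preds=0  new=0  stable
  step 6. node 2  ⊔preds=0  new=0  stable

Least fixpoint reached:
  node 0: 0
  node 1: 0
  node 2: 0
  node 3: 0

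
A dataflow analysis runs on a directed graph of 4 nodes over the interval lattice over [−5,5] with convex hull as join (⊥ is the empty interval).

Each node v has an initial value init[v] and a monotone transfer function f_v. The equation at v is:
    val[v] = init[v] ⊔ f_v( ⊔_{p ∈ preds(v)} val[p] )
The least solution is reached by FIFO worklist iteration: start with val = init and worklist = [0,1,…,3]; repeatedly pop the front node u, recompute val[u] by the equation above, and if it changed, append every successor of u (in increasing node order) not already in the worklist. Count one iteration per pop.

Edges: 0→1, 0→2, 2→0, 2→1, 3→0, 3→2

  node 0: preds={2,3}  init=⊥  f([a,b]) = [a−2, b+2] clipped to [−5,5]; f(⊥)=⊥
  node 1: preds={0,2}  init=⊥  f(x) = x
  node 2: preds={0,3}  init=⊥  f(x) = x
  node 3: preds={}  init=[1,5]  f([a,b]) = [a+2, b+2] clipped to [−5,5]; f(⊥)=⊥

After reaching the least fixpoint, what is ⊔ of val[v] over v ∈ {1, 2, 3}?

Iteration log — 12 steps:
  step 1. node 0  ⊔preds=[1,5]  new=[-1,5]  old=⊥  +wl: 
  step 2. node 1  ⊔preds=[-1,5]  new=[-1,5]  old=⊥  +wl: 
  step 3. node 2  ⊔preds=[-1,5]  new=[-1,5]  old=⊥  +wl: 0,1
  step 4. node 3  ⊔preds=⊥  new=[1,5]  stable
  step 5. node 0  ⊔preds=[-1,5]  new=[-3,5]  old=[-1,5]  +wl: 2
  step 6. node 1  ⊔preds=[-3,5]  new=[-3,5]  old=[-1,5]  +wl: 
  step 7. node 2  ⊔preds=[-3,5]  new=[-3,5]  old=[-1,5]  +wl: 0,1
  step 8. node 0  ⊔preds=[-3,5]  new=[-5,5]  old=[-3,5]  +wl: 2
  step 9. node 1  ⊔preds=[-5,5]  new=[-5,5]  old=[-3,5]  +wl: 
  step 10. node 2  ⊔preds=[-5,5]  new=[-5,5]  old=[-3,5]  +wl: 0,1
  step 11. node 0  ⊔preds=[-5,5]  new=[-5,5]  stable
  step 12. node 1  ⊔preds=[-5,5]  new=[-5,5]  stable

Least fixpoint reached:
  node 0: [-5,5]
  node 1: [-5,5]
  node 2: [-5,5]
  node 3: [1,5]

[-5,5]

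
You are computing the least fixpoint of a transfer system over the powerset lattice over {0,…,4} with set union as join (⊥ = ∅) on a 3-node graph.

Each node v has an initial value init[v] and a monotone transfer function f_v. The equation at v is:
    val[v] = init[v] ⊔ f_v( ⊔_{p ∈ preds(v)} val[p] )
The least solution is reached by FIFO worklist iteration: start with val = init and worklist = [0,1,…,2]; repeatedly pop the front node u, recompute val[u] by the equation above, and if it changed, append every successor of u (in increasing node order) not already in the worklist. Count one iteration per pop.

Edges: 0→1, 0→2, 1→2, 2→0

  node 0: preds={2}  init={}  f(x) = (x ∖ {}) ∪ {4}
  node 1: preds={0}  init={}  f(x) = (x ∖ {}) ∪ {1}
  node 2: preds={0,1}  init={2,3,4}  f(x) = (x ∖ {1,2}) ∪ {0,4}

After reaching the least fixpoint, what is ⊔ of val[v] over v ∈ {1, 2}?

{0,1,2,3,4}

Iteration log — 6 steps:
  step 1. node 0  ⊔preds={2,3,4}  new={2,3,4}  old={}  +wl: 
  step 2. node 1  ⊔preds={2,3,4}  new={1,2,3,4}  old={}  +wl: 
  step 3. node 2  ⊔preds={1,2,3,4}  new={0,2,3,4}  old={2,3,4}  +wl: 0
  step 4. node 0  ⊔preds={0,2,3,4}  new={0,2,3,4}  old={2,3,4}  +wl: 1,2
  step 5. node 1  ⊔preds={0,2,3,4}  new={0,1,2,3,4}  old={1,2,3,4}  +wl: 
  step 6. node 2  ⊔preds={0,1,2,3,4}  new={0,2,3,4}  stable

Least fixpoint reached:
  node 0: {0,2,3,4}
  node 1: {0,1,2,3,4}
  node 2: {0,2,3,4}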